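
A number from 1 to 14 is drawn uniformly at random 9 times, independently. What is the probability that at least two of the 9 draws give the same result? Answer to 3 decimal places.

P(all 9 different) = 14/14 · 13/14 · ··· · 6/14 ≈ 0.035.
P(at least two equal) = 1 − 0.035 = 0.965.

0.965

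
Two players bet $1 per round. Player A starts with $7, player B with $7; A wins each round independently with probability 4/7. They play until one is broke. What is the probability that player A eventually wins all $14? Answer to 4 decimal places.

0.8822

Let r = q/p = (3/7)/(4/7) = 3/4. The recurrence P(i) = p·P(i+1) + q·P(i−1) with P(0)=0, P(14)=1 gives P(i) = (1 − r^i)/(1 − r^14).
P(7) = (1 − (3/4)^7) / (1 − (3/4)^14) = 16384/18571 ≈ 0.8822.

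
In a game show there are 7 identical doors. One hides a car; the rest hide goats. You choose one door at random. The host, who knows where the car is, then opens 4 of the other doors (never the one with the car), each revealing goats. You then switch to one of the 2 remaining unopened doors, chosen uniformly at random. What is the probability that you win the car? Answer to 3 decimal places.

Your original door holds the car with probability 1/7, so the other 6 collectively hold it with probability 6/7.
The host can always find 4 empty doors to open, so the reveals don't change that 6/7; it is now spread over the 2 remaining unopened doors.
P(win by switching) = (6/7) · (1/2) = 3/7 ≈ 0.429.

0.429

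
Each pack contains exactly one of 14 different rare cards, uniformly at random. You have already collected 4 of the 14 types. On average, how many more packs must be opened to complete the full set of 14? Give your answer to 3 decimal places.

Starting from 4 distinct types, each trial gives a new one with probability (14−i)/14 when i types are held, so the wait for the next new type is 14/(14−i).
E = 14/10 + 14/9 + 14/8 + 14/7 + 14/6 + 14/5 + 14/4 + 14/3 + 14/2 + 14/1 = 7381/180 ≈ 41.006.

41.006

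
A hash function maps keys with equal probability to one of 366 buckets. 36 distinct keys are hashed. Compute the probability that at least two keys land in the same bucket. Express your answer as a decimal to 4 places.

It's easier to compute the probability that all 36 are distinct.
P(all distinct) = 366/366 · 365/366 · ··· · 331/366 ≈ 0.1687.
So the probability of at least one match is 1 − 0.1687 = 0.8313.

0.8313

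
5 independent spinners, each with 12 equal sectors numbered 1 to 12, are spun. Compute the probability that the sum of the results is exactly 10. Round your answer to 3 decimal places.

0.001

There are 12^5 = 248832 equally likely outcomes.
The number of ordered 5-tuples from {1,…,12} summing to 10 is 126.
P(sum = 10) = 126/248832 = 7/13824 ≈ 0.001.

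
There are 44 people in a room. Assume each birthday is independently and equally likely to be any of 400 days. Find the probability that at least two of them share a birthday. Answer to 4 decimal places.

It's easier to compute the probability that all 44 are distinct.
P(all distinct) = 400/400 · 399/400 · ··· · 357/400 ≈ 0.0858.
So the probability of at least one match is 1 − 0.0858 = 0.9142.

0.9142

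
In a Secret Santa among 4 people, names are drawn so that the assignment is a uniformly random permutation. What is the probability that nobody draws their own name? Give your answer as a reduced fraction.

This is the derangement probability: permutations of 4 with no fixed point.
D(4) = 4! · (1 − 1/1! + 1/2! − ··· + (−1)^4/4!) = 9.
P = 9/24 = 3/8.

3/8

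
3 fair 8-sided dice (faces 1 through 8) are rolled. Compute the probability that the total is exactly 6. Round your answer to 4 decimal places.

There are 8^3 = 512 equally likely outcomes.
The number of ordered 3-tuples from {1,…,8} summing to 6 is 10.
P(sum = 6) = 10/512 = 5/256 ≈ 0.0195.

0.0195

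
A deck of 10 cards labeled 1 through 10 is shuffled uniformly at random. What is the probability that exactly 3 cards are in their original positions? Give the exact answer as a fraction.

Choose which 3 of the 10 are fixed: C(10,3) = 120 ways.
The remaining 7 must have no fixed point: D(7) = 1854.
P = 120·1854/3628800 = 103/1680.

103/1680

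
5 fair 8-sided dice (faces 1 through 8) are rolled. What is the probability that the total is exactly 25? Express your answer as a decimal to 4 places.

0.0679

There are 8^5 = 32768 equally likely outcomes.
The number of ordered 5-tuples from {1,…,8} summing to 25 is 2226.
P(sum = 25) = 2226/32768 = 1113/16384 ≈ 0.0679.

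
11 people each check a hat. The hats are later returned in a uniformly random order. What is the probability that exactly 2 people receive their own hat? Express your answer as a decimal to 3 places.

Choose which 2 of the 11 are fixed: C(11,2) = 55 ways.
The remaining 9 must have no fixed point: D(9) = 133496.
P = 55·133496/39916800 = 16687/90720 ≈ 0.184.

0.184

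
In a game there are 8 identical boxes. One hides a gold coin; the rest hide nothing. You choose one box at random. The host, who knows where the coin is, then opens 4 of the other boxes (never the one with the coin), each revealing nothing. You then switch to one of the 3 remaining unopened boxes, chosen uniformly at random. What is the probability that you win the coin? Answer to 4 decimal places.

Your original box holds the coin with probability 1/8, so the other 7 collectively hold it with probability 7/8.
The host can always find 4 empty boxes to open, so the reveals don't change that 7/8; it is now spread over the 3 remaining unopened boxes.
P(win by switching) = (7/8) · (1/3) = 7/24 ≈ 0.2917.

0.2917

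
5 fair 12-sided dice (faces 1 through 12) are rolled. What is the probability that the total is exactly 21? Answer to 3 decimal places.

There are 12^5 = 248832 equally likely outcomes.
The number of ordered 5-tuples from {1,…,12} summing to 21 is 4495.
P(sum = 21) = 4495/248832 ≈ 0.018.

0.018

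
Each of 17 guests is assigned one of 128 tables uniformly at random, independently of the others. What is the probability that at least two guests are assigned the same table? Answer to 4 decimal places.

0.6709

It's easier to compute the probability that all 17 are distinct.
P(all distinct) = 128/128 · 127/128 · ··· · 112/128 ≈ 0.3291.
So the probability of at least one match is 1 − 0.3291 = 0.6709.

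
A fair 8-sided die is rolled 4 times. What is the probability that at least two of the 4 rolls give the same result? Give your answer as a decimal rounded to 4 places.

0.5898

P(all 4 different) = 8/8 · 7/8 · ··· · 5/8 ≈ 0.4102.
P(at least two equal) = 1 − 0.4102 = 0.5898.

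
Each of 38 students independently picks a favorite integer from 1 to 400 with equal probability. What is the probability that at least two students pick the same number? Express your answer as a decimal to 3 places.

0.837

It's easier to compute the probability that all 38 are distinct.
P(all distinct) = 400/400 · 399/400 · ··· · 363/400 ≈ 0.163.
So the probability of at least one match is 1 − 0.163 = 0.837.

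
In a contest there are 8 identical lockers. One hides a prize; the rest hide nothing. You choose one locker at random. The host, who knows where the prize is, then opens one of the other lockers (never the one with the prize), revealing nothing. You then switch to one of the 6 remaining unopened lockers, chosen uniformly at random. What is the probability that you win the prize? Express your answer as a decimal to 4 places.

0.1458

Your original locker holds the prize with probability 1/8, so the other 7 collectively hold it with probability 7/8.
The host can always find an empty locker to open, so this doesn't change that 7/8; it is now spread over the 6 remaining unopened lockers.
P(win by switching) = (7/8) · (1/6) = 7/48 ≈ 0.1458.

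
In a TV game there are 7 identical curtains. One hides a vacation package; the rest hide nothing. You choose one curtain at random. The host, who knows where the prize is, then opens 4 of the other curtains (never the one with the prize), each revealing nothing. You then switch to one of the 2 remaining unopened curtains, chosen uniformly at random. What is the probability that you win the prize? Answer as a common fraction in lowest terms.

3/7

Your original curtain holds the prize with probability 1/7, so the other 6 collectively hold it with probability 6/7.
The host can always find 4 empty curtains to open, so the reveals don't change that 6/7; it is now spread over the 2 remaining unopened curtains.
P(win by switching) = (6/7) · (1/2) = 3/7.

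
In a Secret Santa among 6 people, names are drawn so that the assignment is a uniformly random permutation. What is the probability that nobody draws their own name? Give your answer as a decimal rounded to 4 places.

0.3681

This is the derangement probability: permutations of 6 with no fixed point.
D(6) = 6! · (1 − 1/1! + 1/2! − ··· + (−1)^6/6!) = 265.
P = 265/720 = 53/144 ≈ 0.3681.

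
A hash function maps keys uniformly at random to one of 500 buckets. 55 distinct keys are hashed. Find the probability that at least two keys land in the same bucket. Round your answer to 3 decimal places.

0.954

It's easier to compute the probability that all 55 are distinct.
P(all distinct) = 500/500 · 499/500 · ··· · 446/500 ≈ 0.046.
So the probability of at least one match is 1 − 0.046 = 0.954.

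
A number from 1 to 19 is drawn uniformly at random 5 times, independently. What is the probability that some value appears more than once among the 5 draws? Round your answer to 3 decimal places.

P(all 5 different) = 19/19 · 18/19 · ··· · 15/19 ≈ 0.564.
P(at least two equal) = 1 − 0.564 = 0.436.

0.436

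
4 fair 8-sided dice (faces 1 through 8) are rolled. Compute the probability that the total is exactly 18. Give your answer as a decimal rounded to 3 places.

0.084

There are 8^4 = 4096 equally likely outcomes.
The number of ordered 4-tuples from {1,…,8} summing to 18 is 344.
P(sum = 18) = 344/4096 = 43/512 ≈ 0.084.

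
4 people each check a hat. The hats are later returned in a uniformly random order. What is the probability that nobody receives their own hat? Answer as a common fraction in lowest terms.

This is the derangement probability: permutations of 4 with no fixed point.
D(4) = 4! · (1 − 1/1! + 1/2! − ··· + (−1)^4/4!) = 9.
P = 9/24 = 3/8.

3/8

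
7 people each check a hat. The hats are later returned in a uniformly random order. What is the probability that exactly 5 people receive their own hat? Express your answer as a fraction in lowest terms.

1/240

Choose which 5 of the 7 are fixed: C(7,5) = 21 ways.
The remaining 2 must have no fixed point: D(2) = 1.
P = 21·1/5040 = 1/240.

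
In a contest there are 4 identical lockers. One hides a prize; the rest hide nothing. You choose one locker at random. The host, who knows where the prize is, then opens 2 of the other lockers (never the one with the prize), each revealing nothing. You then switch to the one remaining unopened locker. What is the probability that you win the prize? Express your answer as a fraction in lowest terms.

3/4

Your original locker holds the prize with probability 1/4, so the other 3 collectively hold it with probability 3/4.
The host can always find 2 empty lockers to open, so the reveals don't change that 3/4; it is now spread over the 1 remaining unopened locker.
P(win by switching) = (3/4) · (1/1) = 3/4.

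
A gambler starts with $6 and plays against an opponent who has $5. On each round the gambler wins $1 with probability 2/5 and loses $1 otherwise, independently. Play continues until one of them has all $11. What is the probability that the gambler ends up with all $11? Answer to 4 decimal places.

Let r = q/p = (3/5)/(2/5) = 3/2. The recurrence P(i) = p·P(i+1) + q·P(i−1) with P(0)=0, P(11)=1 gives P(i) = (1 − r^i)/(1 − r^11).
P(6) = (1 − (3/2)^6) / (1 − (3/2)^11) = 21280/175099 ≈ 0.1215.

0.1215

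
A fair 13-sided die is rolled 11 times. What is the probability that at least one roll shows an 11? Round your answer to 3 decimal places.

0.585

P(no roll shows an 11) = (12/13)^11 ≈ 0.415.
P(at least one) = 1 − 0.415 = 0.585.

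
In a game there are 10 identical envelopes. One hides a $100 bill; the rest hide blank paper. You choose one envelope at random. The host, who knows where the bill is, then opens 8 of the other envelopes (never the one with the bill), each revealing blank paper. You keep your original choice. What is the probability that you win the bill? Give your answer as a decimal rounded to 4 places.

The host can always open 8 empty envelopes regardless of your choice, so the reveals give no information about your original envelope.
P(win by staying) = 1/10 ≈ 0.1000.

0.1000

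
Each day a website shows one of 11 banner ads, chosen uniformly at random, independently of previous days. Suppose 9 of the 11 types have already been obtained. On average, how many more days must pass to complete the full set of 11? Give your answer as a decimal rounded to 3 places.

Starting from 9 distinct types, each trial gives a new one with probability (11−i)/11 when i types are held, so the wait for the next new type is 11/(11−i).
E = 11/2 + 11/1 = 33/2 ≈ 16.500.

16.500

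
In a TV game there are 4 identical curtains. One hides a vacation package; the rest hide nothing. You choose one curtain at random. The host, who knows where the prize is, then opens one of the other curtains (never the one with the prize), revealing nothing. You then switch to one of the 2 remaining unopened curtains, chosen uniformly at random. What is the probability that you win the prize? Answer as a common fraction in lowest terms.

Your original curtain holds the prize with probability 1/4, so the other 3 collectively hold it with probability 3/4.
The host can always find an empty curtain to open, so this doesn't change that 3/4; it is now spread over the 2 remaining unopened curtains.
P(win by switching) = (3/4) · (1/2) = 3/8.

3/8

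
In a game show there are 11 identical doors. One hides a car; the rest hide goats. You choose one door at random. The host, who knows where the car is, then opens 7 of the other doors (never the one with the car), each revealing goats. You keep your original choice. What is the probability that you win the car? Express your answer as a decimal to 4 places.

The host can always open 7 empty doors regardless of your choice, so the reveals give no information about your original door.
P(win by staying) = 1/11 ≈ 0.0909.

0.0909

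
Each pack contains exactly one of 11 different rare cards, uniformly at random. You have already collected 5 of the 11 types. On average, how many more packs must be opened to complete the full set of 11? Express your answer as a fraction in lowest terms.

Starting from 5 distinct types, each trial gives a new one with probability (11−i)/11 when i types are held, so the wait for the next new type is 11/(11−i).
E = 11/6 + 11/5 + 11/4 + 11/3 + 11/2 + 11/1 = 539/20.

539/20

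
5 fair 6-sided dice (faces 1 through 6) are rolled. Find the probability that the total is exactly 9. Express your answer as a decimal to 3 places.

There are 6^5 = 7776 equally likely outcomes.
The number of ordered 5-tuples from {1,…,6} summing to 9 is 70.
P(sum = 9) = 70/7776 = 35/3888 ≈ 0.009.

0.009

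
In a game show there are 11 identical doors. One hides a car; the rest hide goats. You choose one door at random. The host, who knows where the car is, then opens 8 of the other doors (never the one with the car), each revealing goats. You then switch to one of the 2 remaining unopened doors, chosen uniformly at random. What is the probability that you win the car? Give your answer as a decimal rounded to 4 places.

Your original door holds the car with probability 1/11, so the other 10 collectively hold it with probability 10/11.
The host can always find 8 empty doors to open, so the reveals don't change that 10/11; it is now spread over the 2 remaining unopened doors.
P(win by switching) = (10/11) · (1/2) = 5/11 ≈ 0.4545.

0.4545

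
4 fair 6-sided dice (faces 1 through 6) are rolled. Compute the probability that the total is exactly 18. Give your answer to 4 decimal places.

0.0617

There are 6^4 = 1296 equally likely outcomes.
The number of ordered 4-tuples from {1,…,6} summing to 18 is 80.
P(sum = 18) = 80/1296 = 5/81 ≈ 0.0617.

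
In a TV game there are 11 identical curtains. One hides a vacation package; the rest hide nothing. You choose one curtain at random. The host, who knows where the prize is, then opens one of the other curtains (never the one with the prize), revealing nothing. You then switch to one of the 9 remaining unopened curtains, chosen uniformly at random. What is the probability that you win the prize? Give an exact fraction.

10/99

Your original curtain holds the prize with probability 1/11, so the other 10 collectively hold it with probability 10/11.
The host can always find an empty curtain to open, so this doesn't change that 10/11; it is now spread over the 9 remaining unopened curtains.
P(win by switching) = (10/11) · (1/9) = 10/99.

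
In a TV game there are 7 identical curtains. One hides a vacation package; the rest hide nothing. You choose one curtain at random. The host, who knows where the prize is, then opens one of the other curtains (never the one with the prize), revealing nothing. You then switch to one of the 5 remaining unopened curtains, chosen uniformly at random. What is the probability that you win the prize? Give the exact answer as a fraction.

Your original curtain holds the prize with probability 1/7, so the other 6 collectively hold it with probability 6/7.
The host can always find an empty curtain to open, so this doesn't change that 6/7; it is now spread over the 5 remaining unopened curtains.
P(win by switching) = (6/7) · (1/5) = 6/35.

6/35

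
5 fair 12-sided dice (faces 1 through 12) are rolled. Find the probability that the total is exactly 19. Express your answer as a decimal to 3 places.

There are 12^5 = 248832 equally likely outcomes.
The number of ordered 5-tuples from {1,…,12} summing to 19 is 2985.
P(sum = 19) = 2985/248832 = 995/82944 ≈ 0.012.

0.012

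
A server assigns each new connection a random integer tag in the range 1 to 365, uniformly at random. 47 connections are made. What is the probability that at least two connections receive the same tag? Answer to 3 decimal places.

It's easier to compute the probability that all 47 are distinct.
P(all distinct) = 365/365 · 364/365 · ··· · 319/365 ≈ 0.045.
So the probability of at least one match is 1 − 0.045 = 0.955.

0.955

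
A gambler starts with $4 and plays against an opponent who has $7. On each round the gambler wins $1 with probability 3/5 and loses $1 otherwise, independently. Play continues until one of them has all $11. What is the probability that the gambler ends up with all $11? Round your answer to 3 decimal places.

0.812

Let r = q/p = (2/5)/(3/5) = 2/3. The recurrence P(i) = p·P(i+1) + q·P(i−1) with P(0)=0, P(11)=1 gives P(i) = (1 − r^i)/(1 − r^11).
P(4) = (1 − (2/3)^4) / (1 − (2/3)^11) = 142155/175099 ≈ 0.812.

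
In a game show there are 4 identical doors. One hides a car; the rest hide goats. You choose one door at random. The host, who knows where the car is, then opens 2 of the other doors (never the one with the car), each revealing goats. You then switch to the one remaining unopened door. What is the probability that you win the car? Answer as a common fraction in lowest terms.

Your original door holds the car with probability 1/4, so the other 3 collectively hold it with probability 3/4.
The host can always find 2 empty doors to open, so the reveals don't change that 3/4; it is now spread over the 1 remaining unopened door.
P(win by switching) = (3/4) · (1/1) = 3/4.

3/4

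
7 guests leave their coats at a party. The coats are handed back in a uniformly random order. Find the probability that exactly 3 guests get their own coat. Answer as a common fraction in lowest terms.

1/16

Choose which 3 of the 7 are fixed: C(7,3) = 35 ways.
The remaining 4 must have no fixed point: D(4) = 9.
P = 35·9/5040 = 1/16.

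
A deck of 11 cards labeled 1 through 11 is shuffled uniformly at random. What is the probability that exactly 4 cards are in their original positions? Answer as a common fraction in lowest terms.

Choose which 4 of the 11 are fixed: C(11,4) = 330 ways.
The remaining 7 must have no fixed point: D(7) = 1854.
P = 330·1854/39916800 = 103/6720.

103/6720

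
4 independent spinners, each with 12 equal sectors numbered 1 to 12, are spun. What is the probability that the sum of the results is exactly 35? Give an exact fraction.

17/648

There are 12^4 = 20736 equally likely outcomes.
The number of ordered 4-tuples from {1,…,12} summing to 35 is 544.
P(sum = 35) = 544/20736 = 17/648.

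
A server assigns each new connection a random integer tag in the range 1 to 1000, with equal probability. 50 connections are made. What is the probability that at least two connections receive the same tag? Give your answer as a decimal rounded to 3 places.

0.712

It's easier to compute the probability that all 50 are distinct.
P(all distinct) = 1000/1000 · 999/1000 · ··· · 951/1000 ≈ 0.288.
So the probability of at least one match is 1 − 0.288 = 0.712.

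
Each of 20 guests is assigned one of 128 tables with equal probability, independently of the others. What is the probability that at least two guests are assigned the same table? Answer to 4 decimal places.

It's easier to compute the probability that all 20 are distinct.
P(all distinct) = 128/128 · 127/128 · ··· · 109/128 ≈ 0.2089.
So the probability of at least one match is 1 − 0.2089 = 0.7911.

0.7911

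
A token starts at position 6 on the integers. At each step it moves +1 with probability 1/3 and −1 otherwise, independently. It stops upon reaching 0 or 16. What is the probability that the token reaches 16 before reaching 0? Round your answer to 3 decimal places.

Let r = q/p = (2/3)/(1/3) = 2. The recurrence P(i) = p·P(i+1) + q·P(i−1) with P(0)=0, P(16)=1 gives P(i) = (1 − r^i)/(1 − r^16).
P(6) = (1 − (2)^6) / (1 − (2)^16) = 21/21845 ≈ 0.001.

0.001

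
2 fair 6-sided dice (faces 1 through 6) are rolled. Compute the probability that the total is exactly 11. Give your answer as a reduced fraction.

1/18

There are 6^2 = 36 equally likely outcomes.
The number of ordered 2-tuples from {1,…,6} summing to 11 is 2.
P(sum = 11) = 2/36 = 1/18.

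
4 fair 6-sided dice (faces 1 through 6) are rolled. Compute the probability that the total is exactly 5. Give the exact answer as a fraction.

1/324

There are 6^4 = 1296 equally likely outcomes.
The number of ordered 4-tuples from {1,…,6} summing to 5 is 4.
P(sum = 5) = 4/1296 = 1/324.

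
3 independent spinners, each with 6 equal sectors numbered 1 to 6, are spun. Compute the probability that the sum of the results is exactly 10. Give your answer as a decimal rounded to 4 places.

There are 6^3 = 216 equally likely outcomes.
The number of ordered 3-tuples from {1,…,6} summing to 10 is 27.
P(sum = 10) = 27/216 = 1/8 ≈ 0.1250.

0.1250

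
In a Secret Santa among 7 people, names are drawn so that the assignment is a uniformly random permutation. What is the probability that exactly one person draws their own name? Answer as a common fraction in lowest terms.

53/144

Choose which one is fixed: C(7,1) = 7 ways.
The remaining 6 must have no fixed point: D(6) = 265.
P = 7·265/5040 = 53/144.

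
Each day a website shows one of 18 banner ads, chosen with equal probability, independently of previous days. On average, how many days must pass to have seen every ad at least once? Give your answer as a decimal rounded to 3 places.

62.912

After i distinct types are collected, each trial gives a new one with probability (18−i)/18, so the expected wait for the next new type is 18/(18−i).
E = 18/18 + 18/17 + 18/16 + 18/15 + 18/14 + 18/13 + 18/12 + 18/11 + 18/10 + 18/9 + 18/8 + 18/7 + 18/6 + 18/5 + 18/4 + 18/3 + 18/2 + 18/1 = 42822903/680680 ≈ 62.912.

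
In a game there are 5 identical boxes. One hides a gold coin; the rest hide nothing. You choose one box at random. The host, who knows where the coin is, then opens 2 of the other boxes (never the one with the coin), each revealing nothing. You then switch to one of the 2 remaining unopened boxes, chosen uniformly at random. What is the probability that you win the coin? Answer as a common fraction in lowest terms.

Your original box holds the coin with probability 1/5, so the other 4 collectively hold it with probability 4/5.
The host can always find 2 empty boxes to open, so the reveals don't change that 4/5; it is now spread over the 2 remaining unopened boxes.
P(win by switching) = (4/5) · (1/2) = 2/5.

2/5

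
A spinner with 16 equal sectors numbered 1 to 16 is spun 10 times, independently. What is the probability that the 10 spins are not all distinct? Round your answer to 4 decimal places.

P(all 10 different) = 16/16 · 15/16 · ··· · 7/16 ≈ 0.0264.
P(at least two equal) = 1 − 0.0264 = 0.9736.

0.9736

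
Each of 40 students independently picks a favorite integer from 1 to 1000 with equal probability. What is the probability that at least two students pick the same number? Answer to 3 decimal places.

It's easier to compute the probability that all 40 are distinct.
P(all distinct) = 1000/1000 · 999/1000 · ··· · 961/1000 ≈ 0.454.
So the probability of at least one match is 1 − 0.454 = 0.546.

0.546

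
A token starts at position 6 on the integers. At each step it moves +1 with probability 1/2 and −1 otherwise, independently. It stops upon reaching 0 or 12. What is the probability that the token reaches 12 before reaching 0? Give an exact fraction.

With a fair step, P(i) = ½P(i−1) + ½P(i+1) with P(0)=0, P(12)=1 has the linear solution P(i) = i/12.
P(6) = 6/12 = 1/2.

1/2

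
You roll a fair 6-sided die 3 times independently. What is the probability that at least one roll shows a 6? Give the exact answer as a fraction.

91/216

P(no roll shows a 6) = (5/6)^3 = 125/216.
P(at least one) = 1 − 125/216 = 91/216.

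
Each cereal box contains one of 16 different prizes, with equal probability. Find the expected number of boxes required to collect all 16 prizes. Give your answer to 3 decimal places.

After i distinct types are collected, each trial gives a new one with probability (16−i)/16, so the expected wait for the next new type is 16/(16−i).
E = 16/16 + 16/15 + 16/14 + 16/13 + 16/12 + 16/11 + 16/10 + 16/9 + 16/8 + 16/7 + 16/6 + 16/5 + 16/4 + 16/3 + 16/2 + 16/1 = 2436559/45045 ≈ 54.092.

54.092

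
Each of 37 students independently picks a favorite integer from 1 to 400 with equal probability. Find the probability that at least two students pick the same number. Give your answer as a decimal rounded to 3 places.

0.821

It's easier to compute the probability that all 37 are distinct.
P(all distinct) = 400/400 · 399/400 · ··· · 364/400 ≈ 0.179.
So the probability of at least one match is 1 − 0.179 = 0.821.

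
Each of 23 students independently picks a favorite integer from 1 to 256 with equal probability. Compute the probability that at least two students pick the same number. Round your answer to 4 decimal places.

It's easier to compute the probability that all 23 are distinct.
P(all distinct) = 256/256 · 255/256 · ··· · 234/256 ≈ 0.3611.
So the probability of at least one match is 1 − 0.3611 = 0.6389.

0.6389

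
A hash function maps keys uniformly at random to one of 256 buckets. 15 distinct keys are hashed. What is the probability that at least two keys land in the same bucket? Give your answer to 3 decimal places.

It's easier to compute the probability that all 15 are distinct.
P(all distinct) = 256/256 · 255/256 · ··· · 242/256 ≈ 0.658.
So the probability of at least one match is 1 − 0.658 = 0.342.

0.342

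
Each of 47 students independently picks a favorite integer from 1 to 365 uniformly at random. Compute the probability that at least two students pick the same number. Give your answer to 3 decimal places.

0.955

It's easier to compute the probability that all 47 are distinct.
P(all distinct) = 365/365 · 364/365 · ··· · 319/365 ≈ 0.045.
So the probability of at least one match is 1 − 0.045 = 0.955.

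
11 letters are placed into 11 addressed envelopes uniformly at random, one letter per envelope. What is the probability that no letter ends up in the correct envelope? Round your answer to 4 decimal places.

0.3679

This is the derangement probability: permutations of 11 with no fixed point.
D(11) = 11! · (1 − 1/1! + 1/2! − ··· + (−1)^11/11!) = 14684570.
P = 14684570/39916800 = 1468457/3991680 ≈ 0.3679.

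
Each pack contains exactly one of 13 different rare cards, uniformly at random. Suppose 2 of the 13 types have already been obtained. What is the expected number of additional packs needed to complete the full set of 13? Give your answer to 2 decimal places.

39.26

Starting from 2 distinct types, each trial gives a new one with probability (13−i)/13 when i types are held, so the wait for the next new type is 13/(13−i).
E = 13/11 + 13/10 + 13/9 + 13/8 + 13/7 + 13/6 + 13/5 + 13/4 + 13/3 + 13/2 + 13/1 = 1088243/27720 ≈ 39.26.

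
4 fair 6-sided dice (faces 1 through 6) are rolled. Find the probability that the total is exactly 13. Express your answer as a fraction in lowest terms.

There are 6^4 = 1296 equally likely outcomes.
The number of ordered 4-tuples from {1,…,6} summing to 13 is 140.
P(sum = 13) = 140/1296 = 35/324.

35/324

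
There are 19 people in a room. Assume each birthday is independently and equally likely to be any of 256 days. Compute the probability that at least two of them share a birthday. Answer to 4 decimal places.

It's easier to compute the probability that all 19 are distinct.
P(all distinct) = 256/256 · 255/256 · ··· · 238/256 ≈ 0.5043.
So the probability of at least one match is 1 − 0.5043 = 0.4957.

0.4957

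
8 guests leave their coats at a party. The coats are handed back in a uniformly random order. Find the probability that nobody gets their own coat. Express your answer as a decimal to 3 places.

This is the derangement probability: permutations of 8 with no fixed point.
D(8) = 8! · (1 − 1/1! + 1/2! − ··· + (−1)^8/8!) = 14833.
P = 14833/40320 = 2119/5760 ≈ 0.368.

0.368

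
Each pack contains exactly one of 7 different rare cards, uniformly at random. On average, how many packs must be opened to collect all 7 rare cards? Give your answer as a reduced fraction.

After i distinct types are collected, each trial gives a new one with probability (7−i)/7, so the expected wait for the next new type is 7/(7−i).
E = 7/7 + 7/6 + 7/5 + 7/4 + 7/3 + 7/2 + 7/1 = 363/20.

363/20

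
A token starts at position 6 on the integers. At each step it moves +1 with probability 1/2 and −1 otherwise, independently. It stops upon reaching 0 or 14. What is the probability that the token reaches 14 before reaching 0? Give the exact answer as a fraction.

3/7

With a fair step, P(i) = ½P(i−1) + ½P(i+1) with P(0)=0, P(14)=1 has the linear solution P(i) = i/14.
P(6) = 6/14 = 3/7.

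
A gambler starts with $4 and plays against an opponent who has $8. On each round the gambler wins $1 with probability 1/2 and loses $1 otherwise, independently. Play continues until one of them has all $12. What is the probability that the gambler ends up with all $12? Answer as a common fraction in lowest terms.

With a fair step, P(i) = ½P(i−1) + ½P(i+1) with P(0)=0, P(12)=1 has the linear solution P(i) = i/12.
P(4) = 4/12 = 1/3.

1/3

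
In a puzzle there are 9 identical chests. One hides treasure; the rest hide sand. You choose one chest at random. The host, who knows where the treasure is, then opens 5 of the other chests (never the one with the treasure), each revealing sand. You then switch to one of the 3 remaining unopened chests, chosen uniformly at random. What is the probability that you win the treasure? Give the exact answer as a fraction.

8/27

Your original chest holds the treasure with probability 1/9, so the other 8 collectively hold it with probability 8/9.
The host can always find 5 empty chests to open, so the reveals don't change that 8/9; it is now spread over the 3 remaining unopened chests.
P(win by switching) = (8/9) · (1/3) = 8/27.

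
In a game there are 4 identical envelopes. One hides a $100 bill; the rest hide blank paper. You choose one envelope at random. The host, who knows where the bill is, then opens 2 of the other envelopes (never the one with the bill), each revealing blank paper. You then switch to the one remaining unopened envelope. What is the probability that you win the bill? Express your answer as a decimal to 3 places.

Your original envelope holds the bill with probability 1/4, so the other 3 collectively hold it with probability 3/4.
The host can always find 2 empty envelopes to open, so the reveals don't change that 3/4; it is now spread over the 1 remaining unopened envelope.
P(win by switching) = (3/4) · (1/1) = 3/4 ≈ 0.750.

0.750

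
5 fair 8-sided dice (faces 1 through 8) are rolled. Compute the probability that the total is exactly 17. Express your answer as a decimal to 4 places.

There are 8^5 = 32768 equally likely outcomes.
The number of ordered 5-tuples from {1,…,8} summing to 17 is 1470.
P(sum = 17) = 1470/32768 = 735/16384 ≈ 0.0449.

0.0449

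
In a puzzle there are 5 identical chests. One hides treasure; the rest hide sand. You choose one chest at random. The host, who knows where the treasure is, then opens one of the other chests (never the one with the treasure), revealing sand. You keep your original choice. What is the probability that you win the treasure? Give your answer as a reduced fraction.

1/5

The host can always open an empty chest regardless of your choice, so this gives no information about your original chest.
P(win by staying) = 1/5.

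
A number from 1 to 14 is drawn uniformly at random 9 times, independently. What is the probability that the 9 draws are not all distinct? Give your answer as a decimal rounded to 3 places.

0.965

P(all 9 different) = 14/14 · 13/14 · ··· · 6/14 ≈ 0.035.
P(at least two equal) = 1 − 0.035 = 0.965.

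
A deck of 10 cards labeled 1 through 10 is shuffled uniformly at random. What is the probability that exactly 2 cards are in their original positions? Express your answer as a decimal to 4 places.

0.1839

Choose which 2 of the 10 are fixed: C(10,2) = 45 ways.
The remaining 8 must have no fixed point: D(8) = 14833.
P = 45·14833/3628800 = 2119/11520 ≈ 0.1839.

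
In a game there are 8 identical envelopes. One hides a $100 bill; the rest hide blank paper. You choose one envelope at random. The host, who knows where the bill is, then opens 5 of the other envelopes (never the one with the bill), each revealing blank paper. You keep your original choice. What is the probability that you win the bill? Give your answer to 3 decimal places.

The host can always open 5 empty envelopes regardless of your choice, so the reveals give no information about your original envelope.
P(win by staying) = 1/8 ≈ 0.125.

0.125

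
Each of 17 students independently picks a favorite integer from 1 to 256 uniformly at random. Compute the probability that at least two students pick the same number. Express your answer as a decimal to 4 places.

0.4190

It's easier to compute the probability that all 17 are distinct.
P(all distinct) = 256/256 · 255/256 · ··· · 240/256 ≈ 0.5810.
So the probability of at least one match is 1 − 0.5810 = 0.4190.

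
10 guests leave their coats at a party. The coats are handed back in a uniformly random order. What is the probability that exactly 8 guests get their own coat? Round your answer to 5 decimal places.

0.00001

Choose which 8 of the 10 are fixed: C(10,8) = 45 ways.
The remaining 2 must have no fixed point: D(2) = 1.
P = 45·1/3628800 = 1/80640 ≈ 0.00001.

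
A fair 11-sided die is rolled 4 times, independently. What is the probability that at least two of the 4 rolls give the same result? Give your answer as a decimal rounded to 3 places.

P(all 4 different) = 11/11 · 10/11 · ··· · 8/11 ≈ 0.541.
P(at least two equal) = 1 − 0.541 = 0.459.

0.459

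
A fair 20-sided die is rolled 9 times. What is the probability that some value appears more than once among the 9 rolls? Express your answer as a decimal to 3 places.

P(all 9 different) = 20/20 · 19/20 · ··· · 12/20 ≈ 0.119.
P(at least two equal) = 1 − 0.119 = 0.881.

0.881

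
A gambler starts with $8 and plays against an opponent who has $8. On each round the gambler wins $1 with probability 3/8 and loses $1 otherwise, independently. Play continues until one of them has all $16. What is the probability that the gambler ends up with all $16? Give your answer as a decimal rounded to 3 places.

0.017

Let r = q/p = (5/8)/(3/8) = 5/3. The recurrence P(i) = p·P(i+1) + q·P(i−1) with P(0)=0, P(16)=1 gives P(i) = (1 − r^i)/(1 − r^16).
P(8) = (1 − (5/3)^8) / (1 − (5/3)^16) = 6561/397186 ≈ 0.017.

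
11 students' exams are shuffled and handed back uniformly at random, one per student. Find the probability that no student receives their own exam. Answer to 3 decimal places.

0.368

This is the derangement probability: permutations of 11 with no fixed point.
D(11) = 11! · (1 − 1/1! + 1/2! − ··· + (−1)^11/11!) = 14684570.
P = 14684570/39916800 = 1468457/3991680 ≈ 0.368.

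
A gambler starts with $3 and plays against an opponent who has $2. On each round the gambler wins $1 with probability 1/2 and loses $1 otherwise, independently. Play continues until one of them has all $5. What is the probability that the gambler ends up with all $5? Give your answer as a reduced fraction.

3/5

With a fair step, P(i) = ½P(i−1) + ½P(i+1) with P(0)=0, P(5)=1 has the linear solution P(i) = i/5.
P(3) = 3/5.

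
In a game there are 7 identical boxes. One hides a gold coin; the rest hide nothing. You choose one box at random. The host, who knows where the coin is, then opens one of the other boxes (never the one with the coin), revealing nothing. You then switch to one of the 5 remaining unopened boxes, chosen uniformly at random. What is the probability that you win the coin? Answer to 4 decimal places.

Your original box holds the coin with probability 1/7, so the other 6 collectively hold it with probability 6/7.
The host can always find an empty box to open, so this doesn't change that 6/7; it is now spread over the 5 remaining unopened boxes.
P(win by switching) = (6/7) · (1/5) = 6/35 ≈ 0.1714.

0.1714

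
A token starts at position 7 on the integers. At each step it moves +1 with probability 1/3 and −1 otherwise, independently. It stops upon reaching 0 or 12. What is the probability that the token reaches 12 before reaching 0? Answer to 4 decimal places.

0.0310

Let r = q/p = (2/3)/(1/3) = 2. The recurrence P(i) = p·P(i+1) + q·P(i−1) with P(0)=0, P(12)=1 gives P(i) = (1 − r^i)/(1 − r^12).
P(7) = (1 − (2)^7) / (1 − (2)^12) = 127/4095 ≈ 0.0310.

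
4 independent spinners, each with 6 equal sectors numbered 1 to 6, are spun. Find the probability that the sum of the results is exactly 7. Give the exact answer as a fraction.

There are 6^4 = 1296 equally likely outcomes.
The number of ordered 4-tuples from {1,…,6} summing to 7 is 20.
P(sum = 7) = 20/1296 = 5/324.

5/324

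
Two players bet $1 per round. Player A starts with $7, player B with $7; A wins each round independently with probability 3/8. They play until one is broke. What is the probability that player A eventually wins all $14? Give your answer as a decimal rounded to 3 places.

Let r = q/p = (5/8)/(3/8) = 5/3. The recurrence P(i) = p·P(i+1) + q·P(i−1) with P(0)=0, P(14)=1 gives P(i) = (1 − r^i)/(1 − r^14).
P(7) = (1 − (5/3)^7) / (1 − (5/3)^14) = 2187/80312 ≈ 0.027.

0.027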